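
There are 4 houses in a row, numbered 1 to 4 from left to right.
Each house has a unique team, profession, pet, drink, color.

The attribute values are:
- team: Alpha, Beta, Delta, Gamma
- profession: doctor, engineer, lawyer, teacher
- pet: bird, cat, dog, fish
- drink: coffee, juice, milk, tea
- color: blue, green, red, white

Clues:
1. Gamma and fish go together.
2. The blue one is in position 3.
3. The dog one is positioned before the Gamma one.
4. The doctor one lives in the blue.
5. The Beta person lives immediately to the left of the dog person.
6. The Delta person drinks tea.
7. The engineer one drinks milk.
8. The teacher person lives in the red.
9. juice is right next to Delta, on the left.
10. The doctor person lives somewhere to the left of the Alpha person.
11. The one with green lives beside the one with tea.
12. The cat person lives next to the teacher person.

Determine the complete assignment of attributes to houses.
Solution:

House | Team | Profession | Pet | Drink | Color
-----------------------------------------------
  1   | Beta | lawyer | cat | juice | green
  2   | Delta | teacher | dog | tea | red
  3   | Gamma | doctor | fish | coffee | blue
  4   | Alpha | engineer | bird | milk | white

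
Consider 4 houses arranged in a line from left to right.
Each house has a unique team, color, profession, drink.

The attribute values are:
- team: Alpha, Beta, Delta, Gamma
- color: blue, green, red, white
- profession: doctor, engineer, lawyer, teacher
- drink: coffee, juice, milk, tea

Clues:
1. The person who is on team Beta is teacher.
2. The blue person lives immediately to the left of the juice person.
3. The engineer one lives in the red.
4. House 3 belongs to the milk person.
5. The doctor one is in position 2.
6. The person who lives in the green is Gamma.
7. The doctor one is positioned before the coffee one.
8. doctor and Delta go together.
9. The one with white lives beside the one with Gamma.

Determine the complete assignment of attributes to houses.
Solution:

House | Team | Color | Profession | Drink
-----------------------------------------
  1   | Beta | blue | teacher | tea
  2   | Delta | white | doctor | juice
  3   | Gamma | green | lawyer | milk
  4   | Alpha | red | engineer | coffee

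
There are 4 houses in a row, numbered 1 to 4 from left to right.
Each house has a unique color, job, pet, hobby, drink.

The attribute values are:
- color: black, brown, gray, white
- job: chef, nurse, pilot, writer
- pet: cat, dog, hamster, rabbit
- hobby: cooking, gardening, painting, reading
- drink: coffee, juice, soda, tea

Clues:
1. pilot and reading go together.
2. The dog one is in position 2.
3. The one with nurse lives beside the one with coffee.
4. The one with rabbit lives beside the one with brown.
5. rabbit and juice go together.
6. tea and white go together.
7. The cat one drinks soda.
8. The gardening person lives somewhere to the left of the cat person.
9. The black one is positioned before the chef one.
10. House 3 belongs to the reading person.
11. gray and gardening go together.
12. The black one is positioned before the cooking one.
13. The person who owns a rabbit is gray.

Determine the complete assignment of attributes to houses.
Solution:

House | Color | Job | Pet | Hobby | Drink
-----------------------------------------
  1   | gray | nurse | rabbit | gardening | juice
  2   | brown | writer | dog | painting | coffee
  3   | black | pilot | cat | reading | soda
  4   | white | chef | hamster | cooking | tea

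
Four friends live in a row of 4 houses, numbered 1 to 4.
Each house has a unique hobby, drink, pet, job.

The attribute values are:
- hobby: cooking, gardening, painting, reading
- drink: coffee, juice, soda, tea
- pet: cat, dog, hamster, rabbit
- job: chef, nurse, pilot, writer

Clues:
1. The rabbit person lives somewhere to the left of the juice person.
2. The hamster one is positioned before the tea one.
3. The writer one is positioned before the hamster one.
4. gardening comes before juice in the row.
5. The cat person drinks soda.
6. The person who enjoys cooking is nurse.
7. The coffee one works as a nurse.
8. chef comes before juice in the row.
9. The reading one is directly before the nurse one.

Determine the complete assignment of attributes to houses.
Solution:

House | Hobby | Drink | Pet | Job
---------------------------------
  1   | reading | soda | cat | writer
  2   | cooking | coffee | hamster | nurse
  3   | gardening | tea | rabbit | chef
  4   | painting | juice | dog | pilot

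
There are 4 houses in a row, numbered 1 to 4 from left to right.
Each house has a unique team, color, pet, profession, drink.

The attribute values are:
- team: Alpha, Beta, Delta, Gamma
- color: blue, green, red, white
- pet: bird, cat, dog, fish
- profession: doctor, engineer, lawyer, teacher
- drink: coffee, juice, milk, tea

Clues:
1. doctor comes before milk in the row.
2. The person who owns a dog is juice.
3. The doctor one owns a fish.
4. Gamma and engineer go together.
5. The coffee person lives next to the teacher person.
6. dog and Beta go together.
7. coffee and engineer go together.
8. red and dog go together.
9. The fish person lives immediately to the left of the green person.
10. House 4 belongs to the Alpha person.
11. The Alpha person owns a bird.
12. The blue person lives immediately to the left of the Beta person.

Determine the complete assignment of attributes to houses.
Solution:

House | Team | Color | Pet | Profession | Drink
-----------------------------------------------
  1   | Gamma | blue | cat | engineer | coffee
  2   | Beta | red | dog | teacher | juice
  3   | Delta | white | fish | doctor | tea
  4   | Alpha | green | bird | lawyer | milk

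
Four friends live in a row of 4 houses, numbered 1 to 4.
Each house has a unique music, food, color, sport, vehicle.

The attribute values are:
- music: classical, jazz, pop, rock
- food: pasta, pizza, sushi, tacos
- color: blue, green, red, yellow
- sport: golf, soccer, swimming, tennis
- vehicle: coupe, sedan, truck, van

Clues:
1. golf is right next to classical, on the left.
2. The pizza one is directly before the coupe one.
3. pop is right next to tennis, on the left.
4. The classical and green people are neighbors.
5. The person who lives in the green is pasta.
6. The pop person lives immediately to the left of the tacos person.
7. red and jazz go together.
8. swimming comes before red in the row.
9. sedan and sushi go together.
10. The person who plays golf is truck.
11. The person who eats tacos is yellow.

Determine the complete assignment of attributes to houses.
Solution:

House | Music | Food | Color | Sport | Vehicle
----------------------------------------------
  1   | pop | pizza | blue | golf | truck
  2   | classical | tacos | yellow | tennis | coupe
  3   | rock | pasta | green | swimming | van
  4   | jazz | sushi | red | soccer | sedan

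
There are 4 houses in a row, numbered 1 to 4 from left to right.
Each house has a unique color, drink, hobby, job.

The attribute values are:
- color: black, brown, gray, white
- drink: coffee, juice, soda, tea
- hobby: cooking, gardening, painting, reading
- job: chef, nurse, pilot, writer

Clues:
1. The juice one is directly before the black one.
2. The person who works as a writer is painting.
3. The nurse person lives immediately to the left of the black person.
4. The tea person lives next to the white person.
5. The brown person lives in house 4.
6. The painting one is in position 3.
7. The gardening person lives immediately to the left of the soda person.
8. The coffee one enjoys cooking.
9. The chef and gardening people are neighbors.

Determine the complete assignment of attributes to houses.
Solution:

House | Color | Drink | Hobby | Job
-----------------------------------
  1   | gray | tea | reading | chef
  2   | white | juice | gardening | nurse
  3   | black | soda | painting | writer
  4   | brown | coffee | cooking | pilot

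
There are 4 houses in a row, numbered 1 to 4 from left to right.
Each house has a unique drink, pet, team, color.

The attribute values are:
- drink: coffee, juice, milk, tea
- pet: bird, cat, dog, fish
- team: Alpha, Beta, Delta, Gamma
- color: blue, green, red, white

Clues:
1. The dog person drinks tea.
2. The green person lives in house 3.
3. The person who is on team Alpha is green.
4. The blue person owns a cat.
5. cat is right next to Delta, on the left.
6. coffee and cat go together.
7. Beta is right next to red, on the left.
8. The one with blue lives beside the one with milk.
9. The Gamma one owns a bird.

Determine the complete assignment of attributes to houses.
Solution:

House | Drink | Pet | Team | Color
----------------------------------
  1   | coffee | cat | Beta | blue
  2   | milk | fish | Delta | red
  3   | tea | dog | Alpha | green
  4   | juice | bird | Gamma | white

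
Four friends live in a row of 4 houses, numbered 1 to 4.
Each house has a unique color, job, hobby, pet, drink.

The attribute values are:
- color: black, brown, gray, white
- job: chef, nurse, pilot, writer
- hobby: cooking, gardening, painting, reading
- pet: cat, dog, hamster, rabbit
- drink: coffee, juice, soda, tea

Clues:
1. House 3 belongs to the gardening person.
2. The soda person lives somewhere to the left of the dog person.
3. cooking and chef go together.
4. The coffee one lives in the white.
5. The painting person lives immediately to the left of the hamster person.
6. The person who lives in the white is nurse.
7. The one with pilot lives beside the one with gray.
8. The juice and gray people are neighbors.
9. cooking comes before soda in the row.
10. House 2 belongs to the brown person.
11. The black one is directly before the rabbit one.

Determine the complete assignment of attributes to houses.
Solution:

House | Color | Job | Hobby | Pet | Drink
-----------------------------------------
  1   | black | chef | cooking | cat | tea
  2   | brown | pilot | painting | rabbit | juice
  3   | gray | writer | gardening | hamster | soda
  4   | white | nurse | reading | dog | coffee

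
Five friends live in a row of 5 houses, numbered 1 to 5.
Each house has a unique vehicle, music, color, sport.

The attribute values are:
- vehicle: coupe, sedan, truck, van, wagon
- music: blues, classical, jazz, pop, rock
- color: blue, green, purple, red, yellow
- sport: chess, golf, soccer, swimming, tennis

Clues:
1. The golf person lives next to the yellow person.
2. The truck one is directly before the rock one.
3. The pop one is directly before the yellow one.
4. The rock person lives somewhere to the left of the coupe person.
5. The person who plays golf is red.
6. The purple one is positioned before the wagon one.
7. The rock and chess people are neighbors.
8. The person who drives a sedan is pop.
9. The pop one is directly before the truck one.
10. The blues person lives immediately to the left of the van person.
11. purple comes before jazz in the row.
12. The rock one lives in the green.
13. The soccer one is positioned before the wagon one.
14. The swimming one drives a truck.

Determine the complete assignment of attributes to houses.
Solution:

House | Vehicle | Music | Color | Sport
---------------------------------------
  1   | sedan | pop | red | golf
  2   | truck | blues | yellow | swimming
  3   | van | rock | green | soccer
  4   | coupe | classical | purple | chess
  5   | wagon | jazz | blue | tennis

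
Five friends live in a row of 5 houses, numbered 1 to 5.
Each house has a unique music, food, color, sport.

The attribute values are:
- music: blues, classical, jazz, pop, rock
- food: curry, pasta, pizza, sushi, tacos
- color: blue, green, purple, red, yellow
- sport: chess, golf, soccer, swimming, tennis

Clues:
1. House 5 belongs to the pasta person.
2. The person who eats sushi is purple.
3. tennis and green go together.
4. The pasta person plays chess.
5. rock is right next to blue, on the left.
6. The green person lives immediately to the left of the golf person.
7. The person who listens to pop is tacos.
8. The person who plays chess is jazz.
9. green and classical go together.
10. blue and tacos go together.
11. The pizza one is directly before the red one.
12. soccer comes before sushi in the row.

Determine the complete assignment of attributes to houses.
Solution:

House | Music | Food | Color | Sport
------------------------------------
  1   | classical | pizza | green | tennis
  2   | rock | curry | red | golf
  3   | pop | tacos | blue | soccer
  4   | blues | sushi | purple | swimming
  5   | jazz | pasta | yellow | chess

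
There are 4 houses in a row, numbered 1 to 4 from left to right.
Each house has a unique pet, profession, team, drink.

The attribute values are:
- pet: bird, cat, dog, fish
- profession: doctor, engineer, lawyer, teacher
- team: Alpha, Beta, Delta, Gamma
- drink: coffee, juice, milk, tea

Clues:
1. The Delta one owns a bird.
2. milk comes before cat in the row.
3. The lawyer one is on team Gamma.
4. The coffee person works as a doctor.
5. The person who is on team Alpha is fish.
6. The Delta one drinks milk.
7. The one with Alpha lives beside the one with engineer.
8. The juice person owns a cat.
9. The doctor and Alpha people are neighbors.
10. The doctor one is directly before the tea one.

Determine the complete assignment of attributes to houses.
Solution:

House | Pet | Profession | Team | Drink
---------------------------------------
  1   | dog | doctor | Beta | coffee
  2   | fish | teacher | Alpha | tea
  3   | bird | engineer | Delta | milk
  4   | cat | lawyer | Gamma | juice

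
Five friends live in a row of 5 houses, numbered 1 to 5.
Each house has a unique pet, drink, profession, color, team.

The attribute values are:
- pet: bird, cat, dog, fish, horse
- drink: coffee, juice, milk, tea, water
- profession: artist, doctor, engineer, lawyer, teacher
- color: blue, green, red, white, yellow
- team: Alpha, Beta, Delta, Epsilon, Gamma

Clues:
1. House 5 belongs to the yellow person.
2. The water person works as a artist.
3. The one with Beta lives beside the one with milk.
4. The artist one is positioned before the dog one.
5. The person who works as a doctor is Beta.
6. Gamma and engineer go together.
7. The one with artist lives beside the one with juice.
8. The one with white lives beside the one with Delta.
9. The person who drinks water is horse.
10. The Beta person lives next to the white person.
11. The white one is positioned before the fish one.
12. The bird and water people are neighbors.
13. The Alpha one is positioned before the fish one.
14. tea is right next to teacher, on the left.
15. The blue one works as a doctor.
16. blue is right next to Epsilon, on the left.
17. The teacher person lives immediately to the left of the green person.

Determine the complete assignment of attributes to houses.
Solution:

House | Pet | Drink | Profession | Color | Team
-----------------------------------------------
  1   | cat | tea | doctor | blue | Beta
  2   | bird | milk | teacher | white | Epsilon
  3   | horse | water | artist | green | Delta
  4   | dog | juice | lawyer | red | Alpha
  5   | fish | coffee | engineer | yellow | Gamma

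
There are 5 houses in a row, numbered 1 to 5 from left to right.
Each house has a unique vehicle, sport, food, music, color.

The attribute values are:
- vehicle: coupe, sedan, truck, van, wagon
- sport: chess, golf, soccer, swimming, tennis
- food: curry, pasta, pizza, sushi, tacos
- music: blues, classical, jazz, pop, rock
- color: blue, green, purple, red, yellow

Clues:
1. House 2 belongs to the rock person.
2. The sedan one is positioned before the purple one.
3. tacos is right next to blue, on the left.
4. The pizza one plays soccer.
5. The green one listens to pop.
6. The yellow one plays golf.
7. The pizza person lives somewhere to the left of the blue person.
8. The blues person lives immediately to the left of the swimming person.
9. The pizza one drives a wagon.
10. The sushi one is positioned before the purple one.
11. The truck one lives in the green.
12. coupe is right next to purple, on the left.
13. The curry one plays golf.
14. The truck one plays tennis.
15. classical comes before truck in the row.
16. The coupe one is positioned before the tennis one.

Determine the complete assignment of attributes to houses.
Solution:

House | Vehicle | Sport | Food | Music | Color
----------------------------------------------
  1   | sedan | golf | curry | blues | yellow
  2   | coupe | swimming | sushi | rock | red
  3   | wagon | soccer | pizza | classical | purple
  4   | truck | tennis | tacos | pop | green
  5   | van | chess | pasta | jazz | blue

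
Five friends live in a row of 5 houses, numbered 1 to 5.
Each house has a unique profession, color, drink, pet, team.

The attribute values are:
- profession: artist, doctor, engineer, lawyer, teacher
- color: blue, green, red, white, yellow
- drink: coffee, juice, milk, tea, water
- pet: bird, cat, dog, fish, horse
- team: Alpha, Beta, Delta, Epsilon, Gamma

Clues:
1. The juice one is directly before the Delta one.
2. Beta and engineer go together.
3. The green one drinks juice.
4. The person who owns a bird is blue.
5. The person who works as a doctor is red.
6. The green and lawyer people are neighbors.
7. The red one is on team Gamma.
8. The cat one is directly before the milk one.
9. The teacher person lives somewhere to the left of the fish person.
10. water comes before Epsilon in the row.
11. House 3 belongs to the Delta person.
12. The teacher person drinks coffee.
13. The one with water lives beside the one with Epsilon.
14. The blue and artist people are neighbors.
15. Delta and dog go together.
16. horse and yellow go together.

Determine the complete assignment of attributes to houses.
Solution:

House | Profession | Color | Drink | Pet | Team
-----------------------------------------------
  1   | engineer | blue | water | bird | Beta
  2   | artist | green | juice | cat | Epsilon
  3   | lawyer | white | milk | dog | Delta
  4   | teacher | yellow | coffee | horse | Alpha
  5   | doctor | red | tea | fish | Gamma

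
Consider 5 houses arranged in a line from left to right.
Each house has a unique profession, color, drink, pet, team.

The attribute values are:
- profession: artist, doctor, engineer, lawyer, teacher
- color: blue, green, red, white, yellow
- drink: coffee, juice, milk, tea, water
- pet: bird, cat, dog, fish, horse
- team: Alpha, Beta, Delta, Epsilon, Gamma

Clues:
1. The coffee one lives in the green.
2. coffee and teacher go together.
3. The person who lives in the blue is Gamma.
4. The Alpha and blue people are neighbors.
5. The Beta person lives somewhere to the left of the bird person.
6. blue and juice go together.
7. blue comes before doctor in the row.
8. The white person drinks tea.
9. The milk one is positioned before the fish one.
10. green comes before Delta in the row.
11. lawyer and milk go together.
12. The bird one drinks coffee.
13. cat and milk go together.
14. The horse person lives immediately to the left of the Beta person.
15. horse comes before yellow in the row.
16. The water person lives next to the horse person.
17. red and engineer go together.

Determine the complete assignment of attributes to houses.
Solution:

House | Profession | Color | Drink | Pet | Team
-----------------------------------------------
  1   | engineer | red | water | dog | Alpha
  2   | artist | blue | juice | horse | Gamma
  3   | lawyer | yellow | milk | cat | Beta
  4   | teacher | green | coffee | bird | Epsilon
  5   | doctor | white | tea | fish | Delta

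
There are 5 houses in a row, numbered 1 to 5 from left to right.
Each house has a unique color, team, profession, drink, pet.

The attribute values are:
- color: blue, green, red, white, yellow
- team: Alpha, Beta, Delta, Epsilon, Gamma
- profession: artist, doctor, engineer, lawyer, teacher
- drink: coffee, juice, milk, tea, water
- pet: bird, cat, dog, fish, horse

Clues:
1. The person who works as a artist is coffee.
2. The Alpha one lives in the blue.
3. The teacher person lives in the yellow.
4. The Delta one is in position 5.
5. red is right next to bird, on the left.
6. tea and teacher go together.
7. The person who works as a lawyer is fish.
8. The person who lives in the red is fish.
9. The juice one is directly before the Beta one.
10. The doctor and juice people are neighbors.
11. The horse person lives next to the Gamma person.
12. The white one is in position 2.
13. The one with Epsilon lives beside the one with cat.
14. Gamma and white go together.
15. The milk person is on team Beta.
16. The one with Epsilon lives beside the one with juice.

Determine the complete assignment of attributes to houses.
Solution:

House | Color | Team | Profession | Drink | Pet
-----------------------------------------------
  1   | green | Epsilon | doctor | water | horse
  2   | white | Gamma | engineer | juice | cat
  3   | red | Beta | lawyer | milk | fish
  4   | blue | Alpha | artist | coffee | bird
  5   | yellow | Delta | teacher | tea | dog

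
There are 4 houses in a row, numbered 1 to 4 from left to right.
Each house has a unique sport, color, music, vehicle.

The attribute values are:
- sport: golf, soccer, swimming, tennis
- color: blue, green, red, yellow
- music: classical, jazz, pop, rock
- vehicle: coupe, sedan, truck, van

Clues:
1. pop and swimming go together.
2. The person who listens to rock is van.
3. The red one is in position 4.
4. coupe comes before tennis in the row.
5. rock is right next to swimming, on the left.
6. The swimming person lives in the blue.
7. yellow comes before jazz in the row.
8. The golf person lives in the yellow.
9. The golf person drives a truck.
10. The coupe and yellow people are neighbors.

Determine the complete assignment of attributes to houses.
Solution:

House | Sport | Color | Music | Vehicle
---------------------------------------
  1   | soccer | green | rock | van
  2   | swimming | blue | pop | coupe
  3   | golf | yellow | classical | truck
  4   | tennis | red | jazz | sedan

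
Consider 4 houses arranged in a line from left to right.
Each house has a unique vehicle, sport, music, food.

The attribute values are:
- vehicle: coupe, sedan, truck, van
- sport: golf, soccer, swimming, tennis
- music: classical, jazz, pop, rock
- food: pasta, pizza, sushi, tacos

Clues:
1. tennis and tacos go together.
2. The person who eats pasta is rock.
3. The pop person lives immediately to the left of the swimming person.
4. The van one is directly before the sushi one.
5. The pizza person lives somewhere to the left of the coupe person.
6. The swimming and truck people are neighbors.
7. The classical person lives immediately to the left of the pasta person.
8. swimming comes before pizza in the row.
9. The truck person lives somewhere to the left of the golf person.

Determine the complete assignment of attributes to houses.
Solution:

House | Vehicle | Sport | Music | Food
--------------------------------------
  1   | van | tennis | pop | tacos
  2   | sedan | swimming | jazz | sushi
  3   | truck | soccer | classical | pizza
  4   | coupe | golf | rock | pasta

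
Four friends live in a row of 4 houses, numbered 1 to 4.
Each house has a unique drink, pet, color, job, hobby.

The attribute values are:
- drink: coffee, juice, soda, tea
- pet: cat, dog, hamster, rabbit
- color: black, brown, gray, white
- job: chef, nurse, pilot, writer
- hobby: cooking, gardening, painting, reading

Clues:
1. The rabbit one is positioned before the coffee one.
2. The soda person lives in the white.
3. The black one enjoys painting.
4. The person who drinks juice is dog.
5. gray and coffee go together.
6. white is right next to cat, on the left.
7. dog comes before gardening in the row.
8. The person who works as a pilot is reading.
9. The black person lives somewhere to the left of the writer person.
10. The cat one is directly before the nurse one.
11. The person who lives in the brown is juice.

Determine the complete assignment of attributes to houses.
Solution:

House | Drink | Pet | Color | Job | Hobby
-----------------------------------------
  1   | soda | rabbit | white | pilot | reading
  2   | tea | cat | black | chef | painting
  3   | juice | dog | brown | nurse | cooking
  4   | coffee | hamster | gray | writer | gardening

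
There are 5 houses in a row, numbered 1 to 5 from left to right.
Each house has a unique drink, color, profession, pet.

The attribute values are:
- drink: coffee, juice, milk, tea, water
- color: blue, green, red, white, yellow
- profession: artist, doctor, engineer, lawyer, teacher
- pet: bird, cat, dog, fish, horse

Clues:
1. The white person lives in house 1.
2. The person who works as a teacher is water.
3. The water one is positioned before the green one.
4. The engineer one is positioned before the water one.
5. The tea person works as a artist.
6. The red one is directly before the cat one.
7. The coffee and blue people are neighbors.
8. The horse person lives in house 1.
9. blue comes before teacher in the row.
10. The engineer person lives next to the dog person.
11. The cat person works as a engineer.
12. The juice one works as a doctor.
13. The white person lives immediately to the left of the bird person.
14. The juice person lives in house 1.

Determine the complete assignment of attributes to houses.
Solution:

House | Drink | Color | Profession | Pet
----------------------------------------
  1   | juice | white | doctor | horse
  2   | coffee | red | lawyer | bird
  3   | milk | blue | engineer | cat
  4   | water | yellow | teacher | dog
  5   | tea | green | artist | fish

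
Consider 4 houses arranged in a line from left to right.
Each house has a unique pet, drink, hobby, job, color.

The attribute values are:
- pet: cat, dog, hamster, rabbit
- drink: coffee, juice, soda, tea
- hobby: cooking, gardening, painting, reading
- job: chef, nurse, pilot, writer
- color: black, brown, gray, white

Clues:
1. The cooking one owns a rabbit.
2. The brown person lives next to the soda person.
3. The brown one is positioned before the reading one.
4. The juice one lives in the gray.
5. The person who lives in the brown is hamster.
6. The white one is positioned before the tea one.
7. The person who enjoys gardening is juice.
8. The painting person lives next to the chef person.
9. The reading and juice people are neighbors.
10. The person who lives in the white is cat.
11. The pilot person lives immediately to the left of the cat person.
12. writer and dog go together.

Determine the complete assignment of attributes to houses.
Solution:

House | Pet | Drink | Hobby | Job | Color
-----------------------------------------
  1   | hamster | coffee | painting | pilot | brown
  2   | cat | soda | reading | chef | white
  3   | dog | juice | gardening | writer | gray
  4   | rabbit | tea | cooking | nurse | black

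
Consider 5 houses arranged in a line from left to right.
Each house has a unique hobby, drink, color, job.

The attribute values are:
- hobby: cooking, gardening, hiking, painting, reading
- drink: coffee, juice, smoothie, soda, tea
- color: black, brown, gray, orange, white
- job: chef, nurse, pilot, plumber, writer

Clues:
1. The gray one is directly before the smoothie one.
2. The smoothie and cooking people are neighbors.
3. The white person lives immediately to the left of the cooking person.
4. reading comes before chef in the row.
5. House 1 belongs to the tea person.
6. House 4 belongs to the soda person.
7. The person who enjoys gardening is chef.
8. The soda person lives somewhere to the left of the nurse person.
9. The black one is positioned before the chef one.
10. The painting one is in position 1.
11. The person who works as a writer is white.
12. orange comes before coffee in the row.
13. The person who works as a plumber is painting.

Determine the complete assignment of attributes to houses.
Solution:

House | Hobby | Drink | Color | Job
-----------------------------------
  1   | painting | tea | gray | plumber
  2   | reading | smoothie | white | writer
  3   | cooking | juice | black | pilot
  4   | gardening | soda | orange | chef
  5   | hiking | coffee | brown | nurse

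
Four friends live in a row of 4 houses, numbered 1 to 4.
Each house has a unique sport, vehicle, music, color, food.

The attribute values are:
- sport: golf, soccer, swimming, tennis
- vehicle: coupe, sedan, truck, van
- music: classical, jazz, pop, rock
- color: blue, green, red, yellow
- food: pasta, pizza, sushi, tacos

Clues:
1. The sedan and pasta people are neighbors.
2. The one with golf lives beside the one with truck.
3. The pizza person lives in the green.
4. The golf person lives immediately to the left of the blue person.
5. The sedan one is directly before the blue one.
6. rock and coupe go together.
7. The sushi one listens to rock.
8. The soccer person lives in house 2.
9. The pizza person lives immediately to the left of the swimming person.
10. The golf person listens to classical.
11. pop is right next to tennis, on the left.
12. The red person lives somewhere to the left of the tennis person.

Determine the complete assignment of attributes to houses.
Solution:

House | Sport | Vehicle | Music | Color | Food
----------------------------------------------
  1   | golf | sedan | classical | red | tacos
  2   | soccer | truck | pop | blue | pasta
  3   | tennis | van | jazz | green | pizza
  4   | swimming | coupe | rock | yellow | sushi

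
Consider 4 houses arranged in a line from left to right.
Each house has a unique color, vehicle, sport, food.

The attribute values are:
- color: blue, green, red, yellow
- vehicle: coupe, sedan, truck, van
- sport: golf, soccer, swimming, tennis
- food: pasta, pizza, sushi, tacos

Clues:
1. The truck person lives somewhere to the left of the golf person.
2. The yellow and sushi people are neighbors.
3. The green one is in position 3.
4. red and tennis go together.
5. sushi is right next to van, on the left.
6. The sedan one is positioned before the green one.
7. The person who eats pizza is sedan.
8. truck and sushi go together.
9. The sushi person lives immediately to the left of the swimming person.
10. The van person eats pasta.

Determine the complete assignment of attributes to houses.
Solution:

House | Color | Vehicle | Sport | Food
--------------------------------------
  1   | yellow | sedan | soccer | pizza
  2   | red | truck | tennis | sushi
  3   | green | van | swimming | pasta
  4   | blue | coupe | golf | tacos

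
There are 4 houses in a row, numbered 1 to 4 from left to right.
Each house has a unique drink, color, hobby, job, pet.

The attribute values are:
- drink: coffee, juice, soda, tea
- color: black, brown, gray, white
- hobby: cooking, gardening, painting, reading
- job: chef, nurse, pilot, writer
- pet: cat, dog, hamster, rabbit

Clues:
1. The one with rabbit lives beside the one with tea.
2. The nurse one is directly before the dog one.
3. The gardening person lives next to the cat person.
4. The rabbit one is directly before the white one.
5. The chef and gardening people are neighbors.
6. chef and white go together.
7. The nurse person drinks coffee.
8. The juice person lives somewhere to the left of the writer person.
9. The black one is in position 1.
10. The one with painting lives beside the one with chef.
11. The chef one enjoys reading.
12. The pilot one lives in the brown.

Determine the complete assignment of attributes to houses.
Solution:

House | Drink | Color | Hobby | Job | Pet
-----------------------------------------
  1   | coffee | black | painting | nurse | rabbit
  2   | tea | white | reading | chef | dog
  3   | juice | brown | gardening | pilot | hamster
  4   | soda | gray | cooking | writer | cat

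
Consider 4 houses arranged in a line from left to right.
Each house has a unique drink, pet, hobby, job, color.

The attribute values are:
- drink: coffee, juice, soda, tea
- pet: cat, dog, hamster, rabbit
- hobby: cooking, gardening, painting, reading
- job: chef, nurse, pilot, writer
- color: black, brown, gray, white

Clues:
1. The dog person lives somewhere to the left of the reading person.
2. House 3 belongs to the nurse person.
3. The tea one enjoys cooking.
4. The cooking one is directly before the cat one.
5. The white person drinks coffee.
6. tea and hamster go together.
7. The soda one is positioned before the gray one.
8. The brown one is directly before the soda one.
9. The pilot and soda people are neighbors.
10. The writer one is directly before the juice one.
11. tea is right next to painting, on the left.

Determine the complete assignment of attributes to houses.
Solution:

House | Drink | Pet | Hobby | Job | Color
-----------------------------------------
  1   | tea | hamster | cooking | pilot | brown
  2   | soda | cat | painting | writer | black
  3   | juice | dog | gardening | nurse | gray
  4   | coffee | rabbit | reading | chef | white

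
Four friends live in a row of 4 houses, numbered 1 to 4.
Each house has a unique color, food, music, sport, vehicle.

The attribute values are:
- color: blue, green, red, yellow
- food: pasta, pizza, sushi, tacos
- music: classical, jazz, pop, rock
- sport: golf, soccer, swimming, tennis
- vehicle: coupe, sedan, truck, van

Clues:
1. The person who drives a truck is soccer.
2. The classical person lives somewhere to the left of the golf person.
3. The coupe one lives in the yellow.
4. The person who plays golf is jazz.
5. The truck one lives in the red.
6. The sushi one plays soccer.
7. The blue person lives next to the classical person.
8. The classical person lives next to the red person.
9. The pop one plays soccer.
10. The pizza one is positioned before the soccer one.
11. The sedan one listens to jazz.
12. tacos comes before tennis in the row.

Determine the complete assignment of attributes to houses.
Solution:

House | Color | Food | Music | Sport | Vehicle
----------------------------------------------
  1   | blue | tacos | rock | swimming | van
  2   | yellow | pizza | classical | tennis | coupe
  3   | red | sushi | pop | soccer | truck
  4   | green | pasta | jazz | golf | sedan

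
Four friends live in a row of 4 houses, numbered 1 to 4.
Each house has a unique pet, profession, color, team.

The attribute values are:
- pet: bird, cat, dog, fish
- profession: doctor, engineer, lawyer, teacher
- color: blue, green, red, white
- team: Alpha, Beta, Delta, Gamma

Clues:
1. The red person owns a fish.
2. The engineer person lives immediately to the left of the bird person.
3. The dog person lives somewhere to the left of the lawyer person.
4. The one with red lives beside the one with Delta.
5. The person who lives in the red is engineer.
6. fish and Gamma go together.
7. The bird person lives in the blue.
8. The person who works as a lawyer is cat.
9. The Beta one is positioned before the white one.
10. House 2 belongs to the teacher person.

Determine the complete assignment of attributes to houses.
Solution:

House | Pet | Profession | Color | Team
---------------------------------------
  1   | fish | engineer | red | Gamma
  2   | bird | teacher | blue | Delta
  3   | dog | doctor | green | Beta
  4   | cat | lawyer | white | Alpha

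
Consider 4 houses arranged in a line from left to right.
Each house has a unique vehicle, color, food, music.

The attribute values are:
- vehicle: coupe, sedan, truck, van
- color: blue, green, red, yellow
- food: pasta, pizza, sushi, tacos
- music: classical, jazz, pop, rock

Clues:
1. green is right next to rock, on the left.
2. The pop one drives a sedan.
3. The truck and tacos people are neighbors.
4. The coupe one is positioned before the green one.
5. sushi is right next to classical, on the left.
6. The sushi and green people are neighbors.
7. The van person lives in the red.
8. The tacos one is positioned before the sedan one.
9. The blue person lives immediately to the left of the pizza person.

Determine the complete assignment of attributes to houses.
Solution:

House | Vehicle | Color | Food | Music
--------------------------------------
  1   | coupe | blue | sushi | jazz
  2   | truck | green | pizza | classical
  3   | van | red | tacos | rock
  4   | sedan | yellow | pasta | pop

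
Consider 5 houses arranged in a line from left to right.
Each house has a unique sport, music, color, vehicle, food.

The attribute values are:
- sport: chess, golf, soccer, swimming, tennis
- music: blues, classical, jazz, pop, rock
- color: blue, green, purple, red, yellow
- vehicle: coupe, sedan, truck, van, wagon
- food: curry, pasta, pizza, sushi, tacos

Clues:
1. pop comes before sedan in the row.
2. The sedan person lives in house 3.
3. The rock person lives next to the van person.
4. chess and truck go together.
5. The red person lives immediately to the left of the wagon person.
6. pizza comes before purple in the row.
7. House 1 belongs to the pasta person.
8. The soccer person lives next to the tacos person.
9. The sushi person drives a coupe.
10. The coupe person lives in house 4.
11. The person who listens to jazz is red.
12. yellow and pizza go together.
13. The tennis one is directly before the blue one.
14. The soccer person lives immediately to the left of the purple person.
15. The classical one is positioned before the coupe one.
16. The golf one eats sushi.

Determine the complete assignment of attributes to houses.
Solution:

House | Sport | Music | Color | Vehicle | Food
----------------------------------------------
  1   | chess | jazz | red | truck | pasta
  2   | soccer | pop | yellow | wagon | pizza
  3   | tennis | classical | purple | sedan | tacos
  4   | golf | rock | blue | coupe | sushi
  5   | swimming | blues | green | van | curry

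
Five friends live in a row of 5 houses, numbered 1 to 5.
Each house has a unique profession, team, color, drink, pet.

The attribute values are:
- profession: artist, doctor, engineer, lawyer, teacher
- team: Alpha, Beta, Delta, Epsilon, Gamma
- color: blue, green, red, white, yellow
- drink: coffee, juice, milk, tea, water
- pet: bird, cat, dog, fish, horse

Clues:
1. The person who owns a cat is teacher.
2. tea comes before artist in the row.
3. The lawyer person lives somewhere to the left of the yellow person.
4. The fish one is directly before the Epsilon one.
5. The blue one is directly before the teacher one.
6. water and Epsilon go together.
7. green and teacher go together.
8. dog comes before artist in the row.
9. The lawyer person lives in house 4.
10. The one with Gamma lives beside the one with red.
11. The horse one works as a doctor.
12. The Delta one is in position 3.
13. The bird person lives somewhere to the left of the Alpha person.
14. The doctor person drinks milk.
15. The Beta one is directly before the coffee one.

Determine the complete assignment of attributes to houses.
Solution:

House | Profession | Team | Color | Drink | Pet
-----------------------------------------------
  1   | engineer | Beta | blue | tea | dog
  2   | teacher | Gamma | green | coffee | cat
  3   | artist | Delta | red | juice | fish
  4   | lawyer | Epsilon | white | water | bird
  5   | doctor | Alpha | yellow | milk | horse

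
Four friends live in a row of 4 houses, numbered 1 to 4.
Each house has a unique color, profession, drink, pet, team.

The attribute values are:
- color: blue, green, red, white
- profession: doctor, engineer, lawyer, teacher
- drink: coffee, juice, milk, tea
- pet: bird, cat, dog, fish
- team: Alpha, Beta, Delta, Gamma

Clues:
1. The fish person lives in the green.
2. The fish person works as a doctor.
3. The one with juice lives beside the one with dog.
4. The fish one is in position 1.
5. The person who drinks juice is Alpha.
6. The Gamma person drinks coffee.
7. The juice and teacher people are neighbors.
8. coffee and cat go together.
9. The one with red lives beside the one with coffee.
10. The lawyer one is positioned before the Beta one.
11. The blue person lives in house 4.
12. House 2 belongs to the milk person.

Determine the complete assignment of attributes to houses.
Solution:

House | Color | Profession | Drink | Pet | Team
-----------------------------------------------
  1   | green | doctor | juice | fish | Alpha
  2   | red | teacher | milk | dog | Delta
  3   | white | lawyer | coffee | cat | Gamma
  4   | blue | engineer | tea | bird | Beta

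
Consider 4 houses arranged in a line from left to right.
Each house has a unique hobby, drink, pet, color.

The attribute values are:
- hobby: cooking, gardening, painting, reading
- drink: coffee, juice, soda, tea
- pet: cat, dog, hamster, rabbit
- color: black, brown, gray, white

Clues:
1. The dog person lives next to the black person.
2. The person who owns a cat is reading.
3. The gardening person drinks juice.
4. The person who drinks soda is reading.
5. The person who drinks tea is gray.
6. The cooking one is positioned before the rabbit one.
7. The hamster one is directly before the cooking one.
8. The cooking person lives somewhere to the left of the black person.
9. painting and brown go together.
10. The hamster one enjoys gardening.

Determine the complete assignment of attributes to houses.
Solution:

House | Hobby | Drink | Pet | Color
-----------------------------------
  1   | gardening | juice | hamster | white
  2   | cooking | tea | dog | gray
  3   | reading | soda | cat | black
  4   | painting | coffee | rabbit | brown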